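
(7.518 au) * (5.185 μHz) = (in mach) 1.713e+04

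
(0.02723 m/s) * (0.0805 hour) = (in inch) 310.7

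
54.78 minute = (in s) 3287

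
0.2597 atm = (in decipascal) 2.631e+05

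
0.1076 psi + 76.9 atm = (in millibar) 7.793e+04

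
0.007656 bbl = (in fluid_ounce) 41.16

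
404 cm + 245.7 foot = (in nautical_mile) 0.04262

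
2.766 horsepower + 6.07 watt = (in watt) 2069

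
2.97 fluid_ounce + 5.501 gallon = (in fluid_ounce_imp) 736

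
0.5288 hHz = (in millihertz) 5.288e+04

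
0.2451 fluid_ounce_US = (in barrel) 4.559e-05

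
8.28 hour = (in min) 496.8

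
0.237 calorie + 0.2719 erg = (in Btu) 0.0009399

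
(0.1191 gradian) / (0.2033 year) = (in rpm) 2.786e-09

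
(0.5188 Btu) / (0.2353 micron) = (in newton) 2.326e+09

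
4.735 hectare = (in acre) 11.7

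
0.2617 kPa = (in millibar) 2.617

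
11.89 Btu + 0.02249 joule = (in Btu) 11.89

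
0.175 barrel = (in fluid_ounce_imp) 979.2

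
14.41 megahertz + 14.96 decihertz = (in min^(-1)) 8.646e+08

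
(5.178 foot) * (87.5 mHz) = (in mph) 0.3089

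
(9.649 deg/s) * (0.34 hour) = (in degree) 1.181e+04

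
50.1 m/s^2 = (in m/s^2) 50.1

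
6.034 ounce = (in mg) 1.711e+05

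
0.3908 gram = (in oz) 0.01379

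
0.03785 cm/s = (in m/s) 0.0003785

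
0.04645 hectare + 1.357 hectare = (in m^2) 1.403e+04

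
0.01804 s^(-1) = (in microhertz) 1.804e+04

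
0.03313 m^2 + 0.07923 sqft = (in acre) 1.001e-05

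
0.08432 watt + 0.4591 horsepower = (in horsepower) 0.4592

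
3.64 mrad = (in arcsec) 750.8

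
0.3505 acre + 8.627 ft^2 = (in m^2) 1419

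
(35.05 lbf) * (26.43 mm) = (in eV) 2.572e+19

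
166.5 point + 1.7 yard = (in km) 0.001613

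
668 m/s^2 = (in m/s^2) 668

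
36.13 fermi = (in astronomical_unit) 2.415e-25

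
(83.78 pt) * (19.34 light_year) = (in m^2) 5.408e+15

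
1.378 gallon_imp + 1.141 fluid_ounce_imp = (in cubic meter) 0.006297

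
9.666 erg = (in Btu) 9.162e-10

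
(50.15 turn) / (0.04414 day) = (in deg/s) 4.734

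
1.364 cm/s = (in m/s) 0.01364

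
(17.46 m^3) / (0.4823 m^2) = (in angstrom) 3.62e+11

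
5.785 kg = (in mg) 5.785e+06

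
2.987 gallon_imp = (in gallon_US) 3.587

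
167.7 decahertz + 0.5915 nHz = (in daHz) 167.7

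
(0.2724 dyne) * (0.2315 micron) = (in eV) 3.936e+06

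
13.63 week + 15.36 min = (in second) 8.244e+06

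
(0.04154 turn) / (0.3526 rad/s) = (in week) 1.224e-06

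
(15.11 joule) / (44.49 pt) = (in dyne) 9.627e+07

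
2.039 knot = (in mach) 0.003081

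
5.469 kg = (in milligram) 5.469e+06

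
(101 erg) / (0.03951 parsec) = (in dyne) 8.284e-16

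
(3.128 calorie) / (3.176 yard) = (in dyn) 4.507e+05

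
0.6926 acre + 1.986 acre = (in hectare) 1.084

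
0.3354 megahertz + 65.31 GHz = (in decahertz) 6.531e+09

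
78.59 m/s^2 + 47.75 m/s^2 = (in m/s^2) 126.3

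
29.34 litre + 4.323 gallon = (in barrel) 0.2875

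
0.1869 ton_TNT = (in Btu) 7.412e+05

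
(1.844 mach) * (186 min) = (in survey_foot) 2.299e+07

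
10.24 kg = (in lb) 22.58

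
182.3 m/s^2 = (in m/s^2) 182.3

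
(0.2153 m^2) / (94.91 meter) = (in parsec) 7.352e-20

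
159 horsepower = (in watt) 1.186e+05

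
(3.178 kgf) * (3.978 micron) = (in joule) 0.000124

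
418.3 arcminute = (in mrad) 121.7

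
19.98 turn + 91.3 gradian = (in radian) 127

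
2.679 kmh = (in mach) 0.002186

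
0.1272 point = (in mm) 0.04487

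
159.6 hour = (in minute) 9576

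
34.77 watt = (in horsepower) 0.04663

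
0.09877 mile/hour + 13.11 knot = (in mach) 0.01994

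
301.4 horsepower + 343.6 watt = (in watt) 2.251e+05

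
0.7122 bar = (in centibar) 71.22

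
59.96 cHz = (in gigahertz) 5.996e-10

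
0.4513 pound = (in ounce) 7.221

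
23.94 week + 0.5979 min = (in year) 0.4591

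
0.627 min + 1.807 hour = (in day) 0.07573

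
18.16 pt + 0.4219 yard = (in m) 0.3922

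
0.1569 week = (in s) 9.489e+04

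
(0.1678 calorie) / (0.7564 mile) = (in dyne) 57.67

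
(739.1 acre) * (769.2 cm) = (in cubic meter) 2.301e+07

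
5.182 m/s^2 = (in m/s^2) 5.182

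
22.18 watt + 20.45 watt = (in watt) 42.63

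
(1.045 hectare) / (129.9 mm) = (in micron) 8.045e+10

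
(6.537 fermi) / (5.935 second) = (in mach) 3.235e-18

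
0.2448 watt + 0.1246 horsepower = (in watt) 93.16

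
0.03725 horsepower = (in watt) 27.78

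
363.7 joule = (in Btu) 0.3447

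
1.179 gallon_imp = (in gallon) 1.416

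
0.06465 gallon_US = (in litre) 0.2447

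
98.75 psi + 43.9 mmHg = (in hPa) 6867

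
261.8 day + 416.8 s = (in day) 261.8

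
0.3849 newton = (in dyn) 3.849e+04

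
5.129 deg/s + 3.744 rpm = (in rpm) 4.599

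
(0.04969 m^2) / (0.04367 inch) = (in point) 1.27e+05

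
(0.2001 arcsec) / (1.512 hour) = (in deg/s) 1.021e-08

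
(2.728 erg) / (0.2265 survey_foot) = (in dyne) 0.3951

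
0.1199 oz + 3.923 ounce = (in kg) 0.1146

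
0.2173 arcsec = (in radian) 1.054e-06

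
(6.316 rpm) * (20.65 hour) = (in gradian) 3.13e+06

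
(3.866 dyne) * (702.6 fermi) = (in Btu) 2.575e-20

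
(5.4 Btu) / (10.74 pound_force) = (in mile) 0.0741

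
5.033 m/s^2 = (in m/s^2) 5.033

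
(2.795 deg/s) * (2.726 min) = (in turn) 1.27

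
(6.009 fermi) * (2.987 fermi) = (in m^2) 1.795e-29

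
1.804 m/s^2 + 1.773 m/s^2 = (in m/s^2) 3.577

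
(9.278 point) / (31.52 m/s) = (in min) 1.731e-06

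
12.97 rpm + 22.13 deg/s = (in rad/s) 1.744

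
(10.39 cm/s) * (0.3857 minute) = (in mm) 2404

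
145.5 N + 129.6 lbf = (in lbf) 162.3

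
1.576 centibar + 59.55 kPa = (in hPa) 611.3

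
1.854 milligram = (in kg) 1.854e-06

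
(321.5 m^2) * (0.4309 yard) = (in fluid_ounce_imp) 4.458e+06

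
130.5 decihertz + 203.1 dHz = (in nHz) 3.336e+10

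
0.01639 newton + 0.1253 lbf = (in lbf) 0.129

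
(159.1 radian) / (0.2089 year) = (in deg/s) 0.001384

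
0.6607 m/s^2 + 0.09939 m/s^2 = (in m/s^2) 0.7601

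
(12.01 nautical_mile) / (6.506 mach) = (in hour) 0.002789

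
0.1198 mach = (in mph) 91.25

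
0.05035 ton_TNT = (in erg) 2.107e+15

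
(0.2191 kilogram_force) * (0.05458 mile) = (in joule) 188.7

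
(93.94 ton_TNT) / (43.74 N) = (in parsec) 2.912e-07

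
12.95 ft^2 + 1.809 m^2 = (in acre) 0.0007443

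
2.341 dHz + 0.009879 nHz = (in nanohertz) 2.341e+08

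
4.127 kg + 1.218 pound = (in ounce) 165.1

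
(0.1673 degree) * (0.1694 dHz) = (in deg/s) 0.002834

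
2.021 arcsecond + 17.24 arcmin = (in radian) 0.005025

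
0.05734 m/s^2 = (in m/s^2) 0.05734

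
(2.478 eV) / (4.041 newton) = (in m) 9.825e-20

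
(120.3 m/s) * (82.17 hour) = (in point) 1.009e+11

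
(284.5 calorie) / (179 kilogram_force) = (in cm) 67.81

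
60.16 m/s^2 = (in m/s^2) 60.16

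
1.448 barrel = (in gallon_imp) 50.64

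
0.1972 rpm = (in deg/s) 1.183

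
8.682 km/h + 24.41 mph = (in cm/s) 1332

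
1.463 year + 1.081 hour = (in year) 1.463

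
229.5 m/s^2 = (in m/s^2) 229.5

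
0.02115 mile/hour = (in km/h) 0.03404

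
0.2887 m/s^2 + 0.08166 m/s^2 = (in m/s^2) 0.3704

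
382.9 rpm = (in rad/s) 40.1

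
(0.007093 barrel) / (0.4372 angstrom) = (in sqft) 2.776e+08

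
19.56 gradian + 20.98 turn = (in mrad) 1.321e+05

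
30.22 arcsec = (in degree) 0.008394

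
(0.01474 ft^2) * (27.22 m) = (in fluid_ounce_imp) 1312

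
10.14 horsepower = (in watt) 7561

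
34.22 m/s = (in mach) 0.1005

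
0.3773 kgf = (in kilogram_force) 0.3773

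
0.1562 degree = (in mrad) 2.726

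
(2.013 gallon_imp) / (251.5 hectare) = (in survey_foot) 1.194e-08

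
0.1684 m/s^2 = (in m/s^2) 0.1684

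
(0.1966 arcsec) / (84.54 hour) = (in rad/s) 3.132e-12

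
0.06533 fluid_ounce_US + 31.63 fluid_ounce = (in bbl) 0.005896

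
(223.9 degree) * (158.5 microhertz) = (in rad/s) 0.0006194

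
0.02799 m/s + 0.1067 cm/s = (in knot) 0.05648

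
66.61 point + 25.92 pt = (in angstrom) 3.264e+08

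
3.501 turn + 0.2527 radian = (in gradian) 1416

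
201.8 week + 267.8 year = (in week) 1.417e+04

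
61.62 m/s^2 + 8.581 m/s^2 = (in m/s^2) 70.2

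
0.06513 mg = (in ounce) 2.297e-06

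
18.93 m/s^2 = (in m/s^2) 18.93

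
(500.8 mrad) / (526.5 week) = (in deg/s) 9.011e-08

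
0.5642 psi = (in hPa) 38.9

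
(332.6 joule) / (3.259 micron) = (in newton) 1.021e+08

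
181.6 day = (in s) 1.569e+07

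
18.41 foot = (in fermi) 5.611e+15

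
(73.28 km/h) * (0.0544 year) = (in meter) 3.492e+07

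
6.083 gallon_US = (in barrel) 0.1448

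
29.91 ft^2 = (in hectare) 0.0002779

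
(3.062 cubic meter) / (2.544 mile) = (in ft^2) 0.00805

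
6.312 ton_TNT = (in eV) 1.648e+29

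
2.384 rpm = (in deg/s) 14.3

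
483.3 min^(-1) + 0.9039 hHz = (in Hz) 98.44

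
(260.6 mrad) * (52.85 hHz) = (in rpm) 1.315e+04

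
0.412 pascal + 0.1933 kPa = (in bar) 0.001937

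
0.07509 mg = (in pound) 1.655e-07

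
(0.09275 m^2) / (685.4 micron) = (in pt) 3.836e+05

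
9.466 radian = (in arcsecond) 1.953e+06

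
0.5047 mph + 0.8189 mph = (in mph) 1.324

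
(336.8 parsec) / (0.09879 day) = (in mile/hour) 2.724e+15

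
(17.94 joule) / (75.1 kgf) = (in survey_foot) 0.07992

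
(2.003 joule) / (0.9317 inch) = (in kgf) 8.631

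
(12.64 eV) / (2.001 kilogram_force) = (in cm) 1.032e-17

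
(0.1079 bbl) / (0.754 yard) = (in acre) 6.148e-06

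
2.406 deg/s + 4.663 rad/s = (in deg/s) 269.6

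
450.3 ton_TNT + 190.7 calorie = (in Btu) 1.786e+09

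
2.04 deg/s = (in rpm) 0.34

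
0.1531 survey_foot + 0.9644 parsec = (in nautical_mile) 1.607e+13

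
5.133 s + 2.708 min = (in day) 0.00194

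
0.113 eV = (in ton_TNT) 4.327e-30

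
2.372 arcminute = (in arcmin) 2.372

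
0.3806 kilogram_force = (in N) 3.732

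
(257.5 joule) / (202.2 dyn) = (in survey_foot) 4.178e+05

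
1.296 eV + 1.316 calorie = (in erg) 5.506e+07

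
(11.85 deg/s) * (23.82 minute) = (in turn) 47.04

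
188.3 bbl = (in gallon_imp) 6585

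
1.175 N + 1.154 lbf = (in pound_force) 1.418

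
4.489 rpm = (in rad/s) 0.4701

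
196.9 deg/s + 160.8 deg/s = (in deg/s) 357.7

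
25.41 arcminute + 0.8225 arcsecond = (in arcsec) 1525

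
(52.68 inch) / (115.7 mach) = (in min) 5.661e-07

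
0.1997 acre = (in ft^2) 8699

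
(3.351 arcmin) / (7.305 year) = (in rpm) 4.041e-11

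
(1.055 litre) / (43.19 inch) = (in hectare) 9.617e-08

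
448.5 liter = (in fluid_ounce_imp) 1.578e+04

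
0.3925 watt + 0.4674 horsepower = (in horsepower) 0.4679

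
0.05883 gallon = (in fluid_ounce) 7.53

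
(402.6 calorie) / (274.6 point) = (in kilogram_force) 1773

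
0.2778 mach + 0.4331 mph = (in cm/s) 9478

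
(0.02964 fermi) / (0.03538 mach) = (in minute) 4.101e-20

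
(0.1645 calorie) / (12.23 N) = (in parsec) 1.824e-18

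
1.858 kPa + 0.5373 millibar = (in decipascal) 1.912e+04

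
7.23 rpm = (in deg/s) 43.38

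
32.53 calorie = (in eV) 8.495e+20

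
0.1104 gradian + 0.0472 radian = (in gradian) 3.115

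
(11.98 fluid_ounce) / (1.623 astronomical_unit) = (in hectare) 1.459e-19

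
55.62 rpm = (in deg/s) 333.7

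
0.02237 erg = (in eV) 1.396e+10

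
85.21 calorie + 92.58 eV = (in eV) 2.225e+21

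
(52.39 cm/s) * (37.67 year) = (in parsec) 2.017e-08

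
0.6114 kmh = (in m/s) 0.1698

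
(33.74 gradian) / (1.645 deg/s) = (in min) 0.3077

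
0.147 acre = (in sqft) 6403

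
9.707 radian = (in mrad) 9707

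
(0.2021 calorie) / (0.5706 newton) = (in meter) 1.482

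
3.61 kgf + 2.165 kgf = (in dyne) 5.663e+06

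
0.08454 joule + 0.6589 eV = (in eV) 5.277e+17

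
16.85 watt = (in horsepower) 0.0226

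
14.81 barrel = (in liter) 2355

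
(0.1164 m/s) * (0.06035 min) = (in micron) 4.215e+05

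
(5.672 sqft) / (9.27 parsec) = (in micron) 1.842e-12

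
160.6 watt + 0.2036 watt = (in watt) 160.8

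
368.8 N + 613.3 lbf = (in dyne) 3.097e+08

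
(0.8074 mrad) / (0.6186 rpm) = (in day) 1.443e-07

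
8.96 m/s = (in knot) 17.42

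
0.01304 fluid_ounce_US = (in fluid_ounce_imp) 0.01357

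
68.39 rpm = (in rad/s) 7.162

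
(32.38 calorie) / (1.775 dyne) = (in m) 7.633e+06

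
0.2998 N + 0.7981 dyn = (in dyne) 2.998e+04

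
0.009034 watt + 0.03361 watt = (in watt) 0.04264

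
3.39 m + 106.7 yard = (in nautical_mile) 0.05451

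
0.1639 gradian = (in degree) 0.1475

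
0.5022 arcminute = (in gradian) 0.0093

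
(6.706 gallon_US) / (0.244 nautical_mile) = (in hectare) 5.618e-09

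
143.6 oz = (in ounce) 143.6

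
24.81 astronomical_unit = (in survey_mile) 2.306e+09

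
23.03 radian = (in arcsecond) 4.75e+06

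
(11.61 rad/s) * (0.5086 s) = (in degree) 338.3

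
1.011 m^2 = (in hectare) 0.0001011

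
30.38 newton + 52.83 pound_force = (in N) 265.4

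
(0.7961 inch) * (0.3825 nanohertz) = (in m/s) 7.735e-12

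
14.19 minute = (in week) 0.001408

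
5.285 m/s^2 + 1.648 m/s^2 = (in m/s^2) 6.933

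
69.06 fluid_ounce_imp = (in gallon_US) 0.5184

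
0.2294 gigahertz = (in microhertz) 2.294e+14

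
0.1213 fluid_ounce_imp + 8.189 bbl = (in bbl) 8.189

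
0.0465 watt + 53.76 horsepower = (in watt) 4.009e+04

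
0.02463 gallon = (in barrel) 0.0005864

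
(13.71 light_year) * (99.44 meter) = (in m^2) 1.29e+19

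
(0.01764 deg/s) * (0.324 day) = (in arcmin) 2.963e+04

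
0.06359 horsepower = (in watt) 47.42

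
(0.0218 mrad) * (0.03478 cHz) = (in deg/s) 4.344e-07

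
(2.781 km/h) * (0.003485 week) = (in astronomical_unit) 1.088e-08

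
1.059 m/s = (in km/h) 3.812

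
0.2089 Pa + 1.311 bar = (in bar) 1.311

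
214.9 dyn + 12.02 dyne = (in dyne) 226.9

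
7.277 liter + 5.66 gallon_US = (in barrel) 0.1805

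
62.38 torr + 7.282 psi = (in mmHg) 439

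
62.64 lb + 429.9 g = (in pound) 63.59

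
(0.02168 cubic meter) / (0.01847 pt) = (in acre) 0.8222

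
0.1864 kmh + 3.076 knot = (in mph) 3.656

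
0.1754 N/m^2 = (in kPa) 0.0001754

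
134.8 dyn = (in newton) 0.001348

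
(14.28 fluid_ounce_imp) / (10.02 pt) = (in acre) 2.836e-05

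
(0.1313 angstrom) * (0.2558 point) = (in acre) 2.928e-19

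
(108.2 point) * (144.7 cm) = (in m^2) 0.05523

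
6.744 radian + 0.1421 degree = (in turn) 1.074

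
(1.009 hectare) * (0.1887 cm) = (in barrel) 119.8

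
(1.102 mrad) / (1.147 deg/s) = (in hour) 1.529e-05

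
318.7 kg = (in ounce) 1.124e+04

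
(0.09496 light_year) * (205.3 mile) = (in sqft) 3.195e+21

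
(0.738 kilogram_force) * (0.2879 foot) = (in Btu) 0.0006019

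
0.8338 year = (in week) 43.48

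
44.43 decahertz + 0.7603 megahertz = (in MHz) 0.7607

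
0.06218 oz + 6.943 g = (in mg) 8706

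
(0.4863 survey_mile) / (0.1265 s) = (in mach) 18.17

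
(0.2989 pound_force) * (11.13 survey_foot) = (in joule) 4.51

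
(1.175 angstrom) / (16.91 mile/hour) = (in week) 2.57e-17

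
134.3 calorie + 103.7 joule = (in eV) 4.154e+21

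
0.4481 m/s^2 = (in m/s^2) 0.4481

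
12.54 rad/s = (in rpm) 119.7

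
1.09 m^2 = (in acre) 0.0002693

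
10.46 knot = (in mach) 0.0158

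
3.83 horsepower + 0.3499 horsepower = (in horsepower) 4.18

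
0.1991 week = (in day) 1.394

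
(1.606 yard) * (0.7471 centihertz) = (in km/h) 0.0395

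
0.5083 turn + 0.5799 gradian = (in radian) 3.203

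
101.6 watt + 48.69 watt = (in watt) 150.3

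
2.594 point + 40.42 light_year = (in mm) 3.824e+20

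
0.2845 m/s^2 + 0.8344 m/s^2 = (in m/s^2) 1.119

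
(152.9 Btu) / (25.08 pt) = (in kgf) 1.859e+06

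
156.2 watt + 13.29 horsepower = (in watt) 1.007e+04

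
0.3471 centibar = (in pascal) 347.1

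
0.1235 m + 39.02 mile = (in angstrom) 6.28e+14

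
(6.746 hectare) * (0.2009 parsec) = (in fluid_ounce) 1.414e+25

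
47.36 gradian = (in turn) 0.1184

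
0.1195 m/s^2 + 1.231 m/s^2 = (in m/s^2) 1.351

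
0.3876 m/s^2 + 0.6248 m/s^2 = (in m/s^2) 1.012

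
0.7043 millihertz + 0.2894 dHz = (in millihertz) 29.64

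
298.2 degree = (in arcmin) 1.789e+04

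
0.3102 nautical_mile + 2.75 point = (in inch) 2.262e+04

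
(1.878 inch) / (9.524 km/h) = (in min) 0.0003005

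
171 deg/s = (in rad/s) 2.985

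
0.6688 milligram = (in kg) 6.688e-07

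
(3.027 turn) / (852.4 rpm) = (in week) 3.523e-07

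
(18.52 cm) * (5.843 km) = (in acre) 0.2674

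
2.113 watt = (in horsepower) 0.002834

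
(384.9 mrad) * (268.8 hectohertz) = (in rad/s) 1.035e+04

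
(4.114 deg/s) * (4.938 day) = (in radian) 3.063e+04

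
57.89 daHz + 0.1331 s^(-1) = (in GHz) 5.79e-07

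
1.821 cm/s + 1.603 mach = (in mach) 1.603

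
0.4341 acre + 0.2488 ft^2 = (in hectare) 0.1757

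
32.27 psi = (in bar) 2.225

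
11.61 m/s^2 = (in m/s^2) 11.61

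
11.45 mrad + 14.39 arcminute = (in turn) 0.002489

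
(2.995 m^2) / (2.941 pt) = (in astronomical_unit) 1.93e-08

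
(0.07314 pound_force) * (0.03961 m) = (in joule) 0.01289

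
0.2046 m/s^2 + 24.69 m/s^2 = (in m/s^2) 24.89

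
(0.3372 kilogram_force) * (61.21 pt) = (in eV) 4.457e+17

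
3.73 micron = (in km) 3.73e-09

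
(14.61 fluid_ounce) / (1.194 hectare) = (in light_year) 3.825e-24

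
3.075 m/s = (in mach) 0.009031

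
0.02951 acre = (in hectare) 0.01194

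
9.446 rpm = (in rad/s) 0.9892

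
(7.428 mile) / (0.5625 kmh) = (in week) 0.1265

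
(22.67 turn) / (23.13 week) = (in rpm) 9.723e-05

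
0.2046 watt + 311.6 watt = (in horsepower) 0.4181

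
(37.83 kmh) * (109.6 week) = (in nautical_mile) 3.761e+05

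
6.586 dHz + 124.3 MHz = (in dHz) 1.243e+09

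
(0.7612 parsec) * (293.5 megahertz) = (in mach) 2.025e+22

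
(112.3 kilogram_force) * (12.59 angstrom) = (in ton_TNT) 3.314e-16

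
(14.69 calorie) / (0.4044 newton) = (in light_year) 1.606e-14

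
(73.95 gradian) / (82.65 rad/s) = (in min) 0.0002342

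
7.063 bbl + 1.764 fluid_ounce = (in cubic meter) 1.123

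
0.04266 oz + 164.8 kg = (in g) 1.648e+05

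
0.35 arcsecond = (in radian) 1.697e-06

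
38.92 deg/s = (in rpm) 6.487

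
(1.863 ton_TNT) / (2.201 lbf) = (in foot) 2.612e+09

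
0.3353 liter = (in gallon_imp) 0.07376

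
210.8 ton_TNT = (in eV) 5.505e+30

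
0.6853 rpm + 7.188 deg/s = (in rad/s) 0.1972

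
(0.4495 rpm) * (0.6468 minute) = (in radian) 1.827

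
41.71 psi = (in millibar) 2876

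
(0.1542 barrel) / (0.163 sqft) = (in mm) 1619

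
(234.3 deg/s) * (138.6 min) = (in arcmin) 1.169e+08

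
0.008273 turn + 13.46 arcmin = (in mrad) 55.9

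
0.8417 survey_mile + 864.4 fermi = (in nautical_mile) 0.7314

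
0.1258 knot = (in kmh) 0.233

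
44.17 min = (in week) 0.004382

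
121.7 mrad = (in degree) 6.973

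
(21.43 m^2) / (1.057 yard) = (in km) 0.02217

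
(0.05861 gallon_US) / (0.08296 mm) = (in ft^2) 28.79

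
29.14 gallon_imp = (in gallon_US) 35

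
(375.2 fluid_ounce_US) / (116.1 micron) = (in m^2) 95.57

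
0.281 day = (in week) 0.04014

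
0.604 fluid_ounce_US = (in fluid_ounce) 0.604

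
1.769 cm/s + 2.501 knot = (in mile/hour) 2.918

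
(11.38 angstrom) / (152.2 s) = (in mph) 1.673e-11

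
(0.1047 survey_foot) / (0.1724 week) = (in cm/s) 3.061e-05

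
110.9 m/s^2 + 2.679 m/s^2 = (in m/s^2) 113.6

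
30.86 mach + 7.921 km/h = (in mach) 30.87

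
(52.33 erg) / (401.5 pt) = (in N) 3.695e-05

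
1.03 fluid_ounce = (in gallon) 0.008047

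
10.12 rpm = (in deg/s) 60.72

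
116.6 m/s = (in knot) 226.7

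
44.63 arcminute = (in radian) 0.01298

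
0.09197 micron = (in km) 9.197e-11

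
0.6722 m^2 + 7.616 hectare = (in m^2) 7.616e+04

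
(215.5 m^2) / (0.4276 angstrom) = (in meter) 5.04e+12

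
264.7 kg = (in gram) 2.647e+05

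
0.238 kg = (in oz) 8.395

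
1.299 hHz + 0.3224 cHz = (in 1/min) 7794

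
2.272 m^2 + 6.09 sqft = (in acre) 0.0007012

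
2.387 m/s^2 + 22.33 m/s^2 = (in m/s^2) 24.72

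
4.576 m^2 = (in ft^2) 49.26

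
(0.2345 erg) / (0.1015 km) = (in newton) 2.31e-10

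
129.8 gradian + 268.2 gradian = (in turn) 0.995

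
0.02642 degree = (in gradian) 0.02936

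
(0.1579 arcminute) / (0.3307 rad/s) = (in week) 2.296e-10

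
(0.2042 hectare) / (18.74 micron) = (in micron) 1.09e+14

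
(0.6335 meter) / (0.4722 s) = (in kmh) 4.83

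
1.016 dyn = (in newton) 1.016e-05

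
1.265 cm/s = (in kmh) 0.04554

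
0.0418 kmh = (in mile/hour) 0.02597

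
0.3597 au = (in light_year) 5.688e-06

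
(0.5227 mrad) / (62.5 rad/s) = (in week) 1.383e-11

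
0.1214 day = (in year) 0.0003326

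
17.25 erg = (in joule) 1.725e-06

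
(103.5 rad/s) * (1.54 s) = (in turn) 25.37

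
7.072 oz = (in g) 200.5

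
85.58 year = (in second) 2.699e+09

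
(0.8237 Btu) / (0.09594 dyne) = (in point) 2.568e+12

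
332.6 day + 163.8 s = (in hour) 7982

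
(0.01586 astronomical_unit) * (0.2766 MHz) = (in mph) 1.468e+15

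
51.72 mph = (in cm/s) 2312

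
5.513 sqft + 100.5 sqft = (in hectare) 0.0009849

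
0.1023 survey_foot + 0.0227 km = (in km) 0.02273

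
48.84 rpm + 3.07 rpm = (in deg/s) 311.5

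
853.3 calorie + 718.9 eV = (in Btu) 3.384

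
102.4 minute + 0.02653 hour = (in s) 6240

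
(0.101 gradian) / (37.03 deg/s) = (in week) 4.059e-09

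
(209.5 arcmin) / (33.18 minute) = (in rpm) 0.0002923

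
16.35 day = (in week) 2.336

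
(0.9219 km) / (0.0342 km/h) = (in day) 1.123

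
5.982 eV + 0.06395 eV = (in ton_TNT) 2.315e-28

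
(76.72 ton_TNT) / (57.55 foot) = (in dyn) 1.83e+15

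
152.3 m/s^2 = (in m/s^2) 152.3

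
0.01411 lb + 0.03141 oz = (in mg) 7291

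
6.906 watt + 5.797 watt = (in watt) 12.7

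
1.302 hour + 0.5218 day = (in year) 0.001578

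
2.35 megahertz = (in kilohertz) 2350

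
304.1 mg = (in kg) 0.0003041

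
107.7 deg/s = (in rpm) 17.95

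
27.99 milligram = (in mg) 27.99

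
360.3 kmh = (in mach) 0.2939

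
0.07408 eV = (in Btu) 1.125e-23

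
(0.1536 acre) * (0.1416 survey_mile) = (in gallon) 3.742e+07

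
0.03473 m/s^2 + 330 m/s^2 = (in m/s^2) 330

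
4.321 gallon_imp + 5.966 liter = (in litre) 25.61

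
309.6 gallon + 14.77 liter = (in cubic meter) 1.187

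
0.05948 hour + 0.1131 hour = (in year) 1.97e-05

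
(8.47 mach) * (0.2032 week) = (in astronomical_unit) 0.002369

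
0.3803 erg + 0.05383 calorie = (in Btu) 0.0002135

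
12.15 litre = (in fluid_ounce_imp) 427.6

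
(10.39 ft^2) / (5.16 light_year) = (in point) 5.605e-14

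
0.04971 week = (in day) 0.348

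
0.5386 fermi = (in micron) 5.386e-10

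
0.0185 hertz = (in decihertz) 0.185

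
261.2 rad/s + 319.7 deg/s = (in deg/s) 1.529e+04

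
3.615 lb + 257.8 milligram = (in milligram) 1.64e+06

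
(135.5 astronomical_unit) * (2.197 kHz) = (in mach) 1.308e+14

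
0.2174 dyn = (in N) 2.174e-06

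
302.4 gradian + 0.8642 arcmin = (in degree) 272.2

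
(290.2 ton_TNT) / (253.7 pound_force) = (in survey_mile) 6.685e+05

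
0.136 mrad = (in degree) 0.007792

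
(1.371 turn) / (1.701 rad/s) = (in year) 1.606e-07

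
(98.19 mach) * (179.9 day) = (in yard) 5.683e+11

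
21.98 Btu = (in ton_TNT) 5.543e-06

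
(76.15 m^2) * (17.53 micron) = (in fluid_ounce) 45.14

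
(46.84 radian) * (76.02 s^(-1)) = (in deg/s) 2.04e+05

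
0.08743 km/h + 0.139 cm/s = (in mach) 7.541e-05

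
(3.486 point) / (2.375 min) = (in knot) 1.678e-05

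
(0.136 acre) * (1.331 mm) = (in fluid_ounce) 2.477e+04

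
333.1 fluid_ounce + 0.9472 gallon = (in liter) 13.44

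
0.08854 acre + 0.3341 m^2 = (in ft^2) 3860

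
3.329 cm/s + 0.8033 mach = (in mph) 611.9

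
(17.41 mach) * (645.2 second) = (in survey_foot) 1.255e+07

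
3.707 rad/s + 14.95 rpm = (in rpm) 50.35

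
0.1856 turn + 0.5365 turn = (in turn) 0.7221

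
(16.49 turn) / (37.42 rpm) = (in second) 26.44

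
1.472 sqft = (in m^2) 0.1368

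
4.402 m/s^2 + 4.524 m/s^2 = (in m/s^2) 8.926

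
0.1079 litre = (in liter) 0.1079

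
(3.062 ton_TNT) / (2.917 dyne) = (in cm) 4.392e+16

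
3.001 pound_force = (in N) 13.35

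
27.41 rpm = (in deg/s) 164.5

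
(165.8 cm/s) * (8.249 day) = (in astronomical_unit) 7.899e-06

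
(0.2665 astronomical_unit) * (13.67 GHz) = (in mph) 1.219e+21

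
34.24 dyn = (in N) 0.0003424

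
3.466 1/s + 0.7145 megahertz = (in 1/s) 7.145e+05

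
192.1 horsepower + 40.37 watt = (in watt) 1.433e+05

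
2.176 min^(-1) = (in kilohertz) 3.627e-05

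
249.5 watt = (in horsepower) 0.3346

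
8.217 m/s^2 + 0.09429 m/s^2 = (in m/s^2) 8.311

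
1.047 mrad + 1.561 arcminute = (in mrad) 1.501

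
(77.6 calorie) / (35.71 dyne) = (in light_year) 9.61e-11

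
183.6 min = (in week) 0.01821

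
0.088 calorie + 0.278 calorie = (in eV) 9.558e+18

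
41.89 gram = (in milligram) 4.189e+04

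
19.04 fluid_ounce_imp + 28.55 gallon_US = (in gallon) 28.69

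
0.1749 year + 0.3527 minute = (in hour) 1532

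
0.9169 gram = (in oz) 0.03234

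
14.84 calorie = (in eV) 3.875e+20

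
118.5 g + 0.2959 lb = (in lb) 0.5571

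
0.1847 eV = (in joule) 2.959e-20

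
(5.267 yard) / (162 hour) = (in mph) 1.847e-05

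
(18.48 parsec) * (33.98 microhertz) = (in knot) 3.766e+13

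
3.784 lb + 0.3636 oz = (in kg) 1.727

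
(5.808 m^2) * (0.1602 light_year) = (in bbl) 5.537e+16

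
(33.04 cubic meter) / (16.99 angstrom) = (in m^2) 1.945e+10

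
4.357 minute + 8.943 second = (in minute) 4.506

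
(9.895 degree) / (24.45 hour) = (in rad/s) 1.962e-06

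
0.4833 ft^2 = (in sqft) 0.4833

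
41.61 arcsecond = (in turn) 3.211e-05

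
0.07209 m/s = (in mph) 0.1613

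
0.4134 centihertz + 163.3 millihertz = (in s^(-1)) 0.1674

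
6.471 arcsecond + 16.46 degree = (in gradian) 18.29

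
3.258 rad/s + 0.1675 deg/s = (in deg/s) 186.8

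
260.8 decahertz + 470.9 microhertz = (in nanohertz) 2.608e+12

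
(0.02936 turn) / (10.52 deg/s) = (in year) 3.186e-08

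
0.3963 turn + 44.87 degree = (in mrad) 3273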